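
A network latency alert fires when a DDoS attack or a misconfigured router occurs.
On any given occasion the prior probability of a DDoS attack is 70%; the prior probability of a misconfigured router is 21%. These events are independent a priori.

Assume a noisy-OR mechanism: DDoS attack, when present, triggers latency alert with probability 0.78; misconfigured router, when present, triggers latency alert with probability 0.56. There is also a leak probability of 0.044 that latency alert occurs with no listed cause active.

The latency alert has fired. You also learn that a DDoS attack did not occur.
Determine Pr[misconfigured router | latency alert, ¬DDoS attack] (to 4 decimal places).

Pr[misconfigured router | latency alert, ¬DDoS attack] ≈ 0.7778

Under noisy-OR, P(latency alert | causes) = 1 − (1−0.044)·∏(1−qᵢ) over the active causes.
Enumerate both values of misconfigured router and weight by the priors:
  P(latency alert | ¬DDoS attack) = 0.044·0.79 + 0.57936·0.21
        = 0.034760 + 0.121666 = 0.156426
Configurations with misconfigured router contribute 0.121666, so
  P(misconfigured router | latency alert, ¬DDoS attack) = 0.121666 / 0.156426 ≈ 0.7778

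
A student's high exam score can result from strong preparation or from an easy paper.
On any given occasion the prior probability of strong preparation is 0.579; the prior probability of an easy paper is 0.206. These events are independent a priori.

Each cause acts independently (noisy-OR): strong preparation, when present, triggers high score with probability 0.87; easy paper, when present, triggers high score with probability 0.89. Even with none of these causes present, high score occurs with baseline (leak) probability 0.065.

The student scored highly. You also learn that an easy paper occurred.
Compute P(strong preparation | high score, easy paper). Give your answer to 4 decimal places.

P(strong preparation | high score, easy paper) ≈ 0.6020

Under noisy-OR, P(high score | causes) = 1 − (1−0.065)·∏(1−qᵢ) over the active causes.
Weight on strong preparation=true, given the evidence: 0.98663×0.579 = 0.571259
Normalizer over all consistent configurations: 0.89715×0.421 + 0.98663×0.579 = 0.948959
P(strong preparation | high score, easy paper) = 0.571259/0.948959 ≈ 0.6020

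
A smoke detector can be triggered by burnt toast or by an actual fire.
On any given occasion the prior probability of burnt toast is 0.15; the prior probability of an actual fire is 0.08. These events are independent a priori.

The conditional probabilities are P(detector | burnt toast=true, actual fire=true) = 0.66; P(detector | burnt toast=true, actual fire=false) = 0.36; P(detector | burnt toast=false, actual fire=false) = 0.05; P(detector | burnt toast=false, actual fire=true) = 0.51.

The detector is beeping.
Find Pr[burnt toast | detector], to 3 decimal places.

Pr[burnt toast | detector] ≈ 0.438

Sum P(detector|·) weighted by the priors over the 4 (burnt toast, actual fire) configurations:
  P(detector) = 0.05·0.85·0.92 + 0.51·0.85·0.08 + 0.36·0.15·0.92 + 0.66·0.15·0.08
        = 0.039100 + 0.034680 + 0.049680 + 0.007920 = 0.131380
Keeping only the burnt toast-present terms gives 0.057600, so
  P(burnt toast | detector) = 0.057600 / 0.131380 ≈ 0.438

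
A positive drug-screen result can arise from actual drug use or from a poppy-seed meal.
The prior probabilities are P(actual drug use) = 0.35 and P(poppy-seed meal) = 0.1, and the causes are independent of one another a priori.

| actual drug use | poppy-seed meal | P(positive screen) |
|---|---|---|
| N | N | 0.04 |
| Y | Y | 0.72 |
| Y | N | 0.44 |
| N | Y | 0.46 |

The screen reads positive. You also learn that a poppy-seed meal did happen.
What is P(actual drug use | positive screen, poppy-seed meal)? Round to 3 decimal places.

P(positive screen | poppy-seed meal) = 0.46*0.65 + 0.72*0.35 = 0.299000 + 0.252000 = 0.551000
Restricting to configurations with actual drug use present: 0.72*0.35 = 0.252000.
Hence the posterior is 0.252000/0.551000 ≈ 0.457.

P(actual drug use | positive screen, poppy-seed meal) ≈ 0.457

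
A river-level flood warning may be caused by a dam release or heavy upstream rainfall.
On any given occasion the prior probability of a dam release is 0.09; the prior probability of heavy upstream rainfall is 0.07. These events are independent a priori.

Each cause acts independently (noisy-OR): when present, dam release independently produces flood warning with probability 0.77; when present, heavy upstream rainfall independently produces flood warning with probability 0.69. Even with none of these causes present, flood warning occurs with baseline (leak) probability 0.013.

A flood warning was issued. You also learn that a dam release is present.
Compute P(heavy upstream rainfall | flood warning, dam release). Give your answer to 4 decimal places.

P(heavy upstream rainfall | flood warning, dam release) ≈ 0.0830

Under noisy-OR, P(flood warning | causes) = 1 − (1−0.013)·∏(1−qᵢ) over the active causes.
Weight on heavy upstream rainfall=true, given the evidence: 0.929627×0.07 = 0.065074
Normalizer over all consistent configurations: 0.77299×0.93 + 0.929627×0.07 = 0.783955
Posterior = 0.065074 / 0.783955 ≈ 0.0830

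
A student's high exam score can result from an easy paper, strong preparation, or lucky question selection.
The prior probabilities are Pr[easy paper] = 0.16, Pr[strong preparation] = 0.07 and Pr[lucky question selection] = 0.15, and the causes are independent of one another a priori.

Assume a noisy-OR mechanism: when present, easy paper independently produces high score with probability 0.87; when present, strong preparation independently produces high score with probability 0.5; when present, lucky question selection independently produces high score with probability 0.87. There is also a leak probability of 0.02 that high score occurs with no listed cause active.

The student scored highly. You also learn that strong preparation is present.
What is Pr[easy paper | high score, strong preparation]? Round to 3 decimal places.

Under noisy-OR, P(high score | causes) = 1 − (1−0.02)·∏(1−qᵢ) over the active causes.
P(high score | strong preparation) = 0.51×0.84×0.85 + 0.9363×0.84×0.15 + 0.9363×0.16×0.85 + 0.991719×0.16×0.15 = 0.364140 + 0.117974 + 0.127337 + 0.023801 = 0.633252
The easy paper-present share is 0.127337 + 0.023801 = 0.151138.
So P(easy paper | high score, strong preparation) = 0.151138/0.633252 ≈ 0.239.

Pr[easy paper | high score, strong preparation] ≈ 0.239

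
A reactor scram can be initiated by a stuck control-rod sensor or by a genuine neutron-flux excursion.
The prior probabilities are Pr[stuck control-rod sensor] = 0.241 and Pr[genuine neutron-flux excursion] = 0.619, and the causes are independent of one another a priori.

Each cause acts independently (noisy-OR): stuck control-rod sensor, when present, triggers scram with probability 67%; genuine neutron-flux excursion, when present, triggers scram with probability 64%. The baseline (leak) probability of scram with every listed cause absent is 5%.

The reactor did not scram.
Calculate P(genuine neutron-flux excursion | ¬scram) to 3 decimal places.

P(genuine neutron-flux excursion | ¬scram) ≈ 0.369

Under noisy-OR, P(scram | causes) = 1 − (1−0.05)·∏(1−qᵢ) over the active causes.
P(¬scram) = 0.95·0.759·0.381 + 0.342·0.759·0.619 + 0.3135·0.241·0.381 + 0.11286·0.241·0.619 = 0.274720 + 0.160679 + 0.028786 + 0.016836 = 0.481021
Restricting to configurations with genuine neutron-flux excursion present: 0.160679 + 0.016836 = 0.177515.
So P(genuine neutron-flux excursion | ¬scram) = 0.177515/0.481021 ≈ 0.369.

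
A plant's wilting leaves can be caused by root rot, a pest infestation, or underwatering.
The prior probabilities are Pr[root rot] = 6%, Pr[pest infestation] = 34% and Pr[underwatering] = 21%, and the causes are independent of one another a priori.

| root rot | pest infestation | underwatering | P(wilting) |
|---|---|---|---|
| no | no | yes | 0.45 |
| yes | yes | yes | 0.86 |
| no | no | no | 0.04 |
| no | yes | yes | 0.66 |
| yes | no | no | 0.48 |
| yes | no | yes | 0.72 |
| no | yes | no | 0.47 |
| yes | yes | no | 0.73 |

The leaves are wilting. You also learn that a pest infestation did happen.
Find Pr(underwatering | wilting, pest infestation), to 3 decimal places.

Pr(underwatering | wilting, pest infestation) ≈ 0.269

P(wilting | pest infestation) = 0.47*0.94*0.79 + 0.66*0.94*0.21 + 0.73*0.06*0.79 + 0.86*0.06*0.21 = 0.349022 + 0.130284 + 0.034602 + 0.010836 = 0.524744
Restricting to configurations with underwatering present: 0.130284 + 0.010836 = 0.141120.
Hence the posterior is 0.141120/0.524744 ≈ 0.269.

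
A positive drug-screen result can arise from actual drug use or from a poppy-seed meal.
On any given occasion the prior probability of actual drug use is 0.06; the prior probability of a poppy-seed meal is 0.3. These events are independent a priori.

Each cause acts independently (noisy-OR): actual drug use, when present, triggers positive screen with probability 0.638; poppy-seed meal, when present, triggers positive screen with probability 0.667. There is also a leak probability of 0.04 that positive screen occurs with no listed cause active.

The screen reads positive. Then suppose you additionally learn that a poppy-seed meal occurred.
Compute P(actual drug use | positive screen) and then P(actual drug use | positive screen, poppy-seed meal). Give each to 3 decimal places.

Under noisy-OR, P(positive screen | causes) = 1 − (1−0.04)·∏(1−qᵢ) over the active causes.
Enumerate the 4 (actual drug use, poppy-seed meal) configurations and weight by the priors:
  P(positive screen) = 0.04·0.94·0.7 + 0.68032·0.94·0.3 + 0.65248·0.06·0.7 + 0.884276·0.06·0.3
        = 0.026320 + 0.191850 + 0.027404 + 0.015917 = 0.261491
Keeping only the actual drug use-present terms gives 0.043321, so
  P(actual drug use | positive screen) = 0.043321 / 0.261491 ≈ 0.166

Now condition on the additional information:
By total probability over both values of actual drug use:
  P(positive screen | poppy-seed meal) = 0.68032*0.94 + 0.884276*0.06
        = 0.639501 + 0.053057 = 0.692558
The terms with actual drug use present sum to 0.053057, so
  P(actual drug use | positive screen, poppy-seed meal) = 0.053057 / 0.692558 ≈ 0.077

P(actual drug use | positive screen) ≈ 0.166; P(actual drug use | positive screen, poppy-seed meal) ≈ 0.077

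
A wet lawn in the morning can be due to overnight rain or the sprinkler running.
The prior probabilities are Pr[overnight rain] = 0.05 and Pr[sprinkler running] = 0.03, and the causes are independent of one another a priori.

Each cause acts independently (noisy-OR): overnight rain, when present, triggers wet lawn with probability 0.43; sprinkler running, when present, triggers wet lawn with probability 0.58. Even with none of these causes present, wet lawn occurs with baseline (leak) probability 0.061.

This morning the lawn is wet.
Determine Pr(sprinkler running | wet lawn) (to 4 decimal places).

Pr(sprinkler running | wet lawn) ≈ 0.1896

Under noisy-OR, P(wet lawn | causes) = 1 − (1−0.061)·∏(1−qᵢ) over the active causes.
P(wet lawn) = 0.061*0.95*0.97 + 0.60562*0.95*0.03 + 0.46477*0.05*0.97 + 0.775203*0.05*0.03 = 0.056211 + 0.017260 + 0.022541 + 0.001163 = 0.097175
The sprinkler running-present share is 0.017260 + 0.001163 = 0.018423.
P(sprinkler running | wet lawn) = 0.018423 / 0.097175 ≈ 0.1896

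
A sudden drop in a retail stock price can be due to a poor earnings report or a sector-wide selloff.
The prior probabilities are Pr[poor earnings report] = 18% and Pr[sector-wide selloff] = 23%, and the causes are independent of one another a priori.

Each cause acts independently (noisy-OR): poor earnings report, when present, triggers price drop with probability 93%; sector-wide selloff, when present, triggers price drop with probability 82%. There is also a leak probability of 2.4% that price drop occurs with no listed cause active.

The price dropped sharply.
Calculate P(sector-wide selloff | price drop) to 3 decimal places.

Under noisy-OR, P(price drop | causes) = 1 − (1−0.024)·∏(1−qᵢ) over the active causes.
Sum P(price drop|·) weighted by the priors over the 4 (poor earnings report, sector-wide selloff) configurations:
  P(price drop) = 0.024×0.82×0.77 + 0.82432×0.82×0.23 + 0.93168×0.18×0.77 + 0.987702×0.18×0.23
        = 0.015154 + 0.155467 + 0.129131 + 0.040891 = 0.340643
Keeping only the sector-wide selloff-present terms gives 0.196358, so
  P(sector-wide selloff | price drop) = 0.196358 / 0.340643 ≈ 0.576

P(sector-wide selloff | price drop) ≈ 0.576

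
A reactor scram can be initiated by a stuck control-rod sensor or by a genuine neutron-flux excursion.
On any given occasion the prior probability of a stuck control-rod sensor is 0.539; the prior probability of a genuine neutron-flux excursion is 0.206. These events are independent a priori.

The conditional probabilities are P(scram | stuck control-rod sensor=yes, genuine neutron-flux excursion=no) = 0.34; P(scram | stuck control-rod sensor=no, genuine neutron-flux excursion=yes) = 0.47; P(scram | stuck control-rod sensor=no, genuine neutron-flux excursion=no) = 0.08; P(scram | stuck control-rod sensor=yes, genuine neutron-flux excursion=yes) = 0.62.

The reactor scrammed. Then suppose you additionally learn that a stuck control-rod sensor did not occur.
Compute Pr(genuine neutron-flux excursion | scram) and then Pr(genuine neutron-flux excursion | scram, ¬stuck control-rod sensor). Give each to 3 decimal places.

Pr(genuine neutron-flux excursion | scram) ≈ 0.394; Pr(genuine neutron-flux excursion | scram, ¬stuck control-rod sensor) ≈ 0.604

Enumerate the 4 (stuck control-rod sensor, genuine neutron-flux excursion) configurations and weight by the priors:
  P(scram) = 0.08×0.461×0.794 + 0.47×0.461×0.206 + 0.34×0.539×0.794 + 0.62×0.539×0.206
        = 0.029283 + 0.044634 + 0.145508 + 0.068841 = 0.288266
Keeping only the genuine neutron-flux excursion-present terms gives 0.113475, so
  P(genuine neutron-flux excursion | scram) = 0.113475 / 0.288266 ≈ 0.394

Now condition on the additional information:
P(scram | ¬stuck control-rod sensor) = 0.08·0.794 + 0.47·0.206 = 0.063520 + 0.096820 = 0.160340
The genuine neutron-flux excursion-present share is 0.47·0.206 = 0.096820.
So P(genuine neutron-flux excursion | scram, ¬stuck control-rod sensor) = 0.096820/0.160340 ≈ 0.604.
With stuck control-rod sensor excluded, genuine neutron-flux excursion must carry more of the explanatory weight for the scram.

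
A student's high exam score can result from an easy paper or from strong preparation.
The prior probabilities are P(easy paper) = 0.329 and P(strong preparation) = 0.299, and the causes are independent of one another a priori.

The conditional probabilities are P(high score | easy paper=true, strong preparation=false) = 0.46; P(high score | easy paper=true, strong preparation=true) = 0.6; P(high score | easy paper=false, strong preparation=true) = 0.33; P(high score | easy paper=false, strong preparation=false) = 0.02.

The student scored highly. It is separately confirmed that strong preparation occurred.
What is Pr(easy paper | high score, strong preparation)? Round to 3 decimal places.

Pr(easy paper | high score, strong preparation) ≈ 0.471

Sum P(high score|·) weighted by the priors over both values of easy paper:
  P(high score | strong preparation) = 0.33×0.671 + 0.6×0.329
        = 0.221430 + 0.197400 = 0.418830
The terms with easy paper present sum to 0.197400, so
  P(easy paper | high score, strong preparation) = 0.197400 / 0.418830 ≈ 0.471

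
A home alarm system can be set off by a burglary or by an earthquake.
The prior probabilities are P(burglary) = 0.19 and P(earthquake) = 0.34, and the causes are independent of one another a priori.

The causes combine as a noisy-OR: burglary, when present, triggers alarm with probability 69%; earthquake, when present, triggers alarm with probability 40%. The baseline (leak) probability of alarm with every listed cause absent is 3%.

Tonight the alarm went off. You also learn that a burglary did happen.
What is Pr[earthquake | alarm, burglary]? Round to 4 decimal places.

Pr[earthquake | alarm, burglary] ≈ 0.3765

Under noisy-OR, P(alarm | causes) = 1 − (1−0.03)·∏(1−qᵢ) over the active causes.
P(alarm | burglary) = 0.6993·0.66 + 0.81958·0.34 = 0.461538 + 0.278657 = 0.740195
Restricting to configurations with earthquake present: 0.81958·0.34 = 0.278657.
P(earthquake | alarm, burglary) = 0.278657 / 0.740195 ≈ 0.3765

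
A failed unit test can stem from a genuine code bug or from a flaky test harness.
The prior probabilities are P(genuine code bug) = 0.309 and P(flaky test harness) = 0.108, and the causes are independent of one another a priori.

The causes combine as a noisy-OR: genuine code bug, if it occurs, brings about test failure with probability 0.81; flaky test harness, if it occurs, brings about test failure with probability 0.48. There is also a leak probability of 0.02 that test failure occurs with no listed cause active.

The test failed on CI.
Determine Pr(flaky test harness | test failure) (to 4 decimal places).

Pr(flaky test harness | test failure) ≈ 0.2200

Under noisy-OR, P(test failure | causes) = 1 − (1−0.02)·∏(1−qᵢ) over the active causes.
By total probability over the 4 (genuine code bug, flaky test harness) configurations:
  P(test failure) = 0.02×0.691×0.892 + 0.4904×0.691×0.108 + 0.8138×0.309×0.892 + 0.903176×0.309×0.108
        = 0.012327 + 0.036598 + 0.224306 + 0.030141 = 0.303372
Keeping only the flaky test harness-present terms gives 0.066739, so
  P(flaky test harness | test failure) = 0.066739 / 0.303372 ≈ 0.2200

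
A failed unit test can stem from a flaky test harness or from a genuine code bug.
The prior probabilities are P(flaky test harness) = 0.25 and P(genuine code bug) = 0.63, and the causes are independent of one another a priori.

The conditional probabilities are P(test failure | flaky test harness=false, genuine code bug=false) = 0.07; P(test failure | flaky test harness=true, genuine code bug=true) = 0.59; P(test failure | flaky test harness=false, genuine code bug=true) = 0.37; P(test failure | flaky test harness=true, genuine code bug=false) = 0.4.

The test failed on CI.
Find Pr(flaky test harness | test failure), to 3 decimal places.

By total probability over the 4 (flaky test harness, genuine code bug) configurations:
  P(test failure) = 0.07*0.75*0.37 + 0.37*0.75*0.63 + 0.4*0.25*0.37 + 0.59*0.25*0.63
        = 0.019425 + 0.174825 + 0.037000 + 0.092925 = 0.324175
Configurations with flaky test harness contribute 0.129925, so
  P(flaky test harness | test failure) = 0.129925 / 0.324175 ≈ 0.401

Pr(flaky test harness | test failure) ≈ 0.401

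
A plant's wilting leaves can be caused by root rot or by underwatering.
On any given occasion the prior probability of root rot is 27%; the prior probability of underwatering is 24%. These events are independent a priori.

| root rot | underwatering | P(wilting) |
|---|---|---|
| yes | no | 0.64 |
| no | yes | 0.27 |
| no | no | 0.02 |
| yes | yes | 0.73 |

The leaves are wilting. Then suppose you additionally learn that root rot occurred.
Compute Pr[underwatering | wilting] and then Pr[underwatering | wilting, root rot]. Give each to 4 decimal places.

Pr[underwatering | wilting] ≈ 0.3991; Pr[underwatering | wilting, root rot] ≈ 0.2648

For the numerator, keep only underwatering=true terms: 0.047304 + 0.047304 = 0.094608
Normalizer over all consistent configurations: 0.02*0.73*0.76 + 0.27*0.73*0.24 + 0.64*0.27*0.76 + 0.73*0.27*0.24 = 0.237032
P(underwatering | wilting) = 0.094608/0.237032 ≈ 0.3991

With the extra evidence:
Sum P(wilting|·) weighted by the priors over both values of underwatering:
  P(wilting | root rot) = 0.64·0.76 + 0.73·0.24
        = 0.486400 + 0.175200 = 0.661600
Configurations with underwatering contribute 0.175200, so
  P(underwatering | wilting, root rot) = 0.175200 / 0.661600 ≈ 0.2648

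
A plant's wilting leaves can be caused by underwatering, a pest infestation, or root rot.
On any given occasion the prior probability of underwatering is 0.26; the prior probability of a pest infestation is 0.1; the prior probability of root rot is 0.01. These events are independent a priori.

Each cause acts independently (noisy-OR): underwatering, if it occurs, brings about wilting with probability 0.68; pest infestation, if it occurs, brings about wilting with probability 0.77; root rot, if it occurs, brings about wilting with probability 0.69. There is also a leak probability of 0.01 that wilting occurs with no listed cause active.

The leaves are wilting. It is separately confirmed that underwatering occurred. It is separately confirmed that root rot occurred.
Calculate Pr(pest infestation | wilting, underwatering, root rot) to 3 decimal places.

Under noisy-OR, P(wilting | causes) = 1 − (1−0.01)·∏(1−qᵢ) over the active causes.
Enumerate both values of pest infestation and weight by the priors:
  P(wilting | underwatering, root rot) = 0.901792×0.9 + 0.977412×0.1
        = 0.811613 + 0.097741 = 0.909354
Configurations with pest infestation contribute 0.097741, so
  P(pest infestation | wilting, underwatering, root rot) = 0.097741 / 0.909354 ≈ 0.107

Pr(pest infestation | wilting, underwatering, root rot) ≈ 0.107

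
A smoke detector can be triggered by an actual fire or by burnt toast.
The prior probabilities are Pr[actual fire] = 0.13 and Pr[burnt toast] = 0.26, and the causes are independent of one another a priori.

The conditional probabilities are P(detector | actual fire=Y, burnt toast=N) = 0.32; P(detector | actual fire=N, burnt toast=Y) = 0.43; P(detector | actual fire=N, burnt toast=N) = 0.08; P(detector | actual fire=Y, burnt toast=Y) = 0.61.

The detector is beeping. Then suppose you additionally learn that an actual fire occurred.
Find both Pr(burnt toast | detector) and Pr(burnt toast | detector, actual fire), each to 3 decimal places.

Pr(burnt toast | detector) ≈ 0.589; Pr(burnt toast | detector, actual fire) ≈ 0.401

Enumerate the 4 (actual fire, burnt toast) configurations and weight by the priors:
  P(detector) = 0.08*0.87*0.74 + 0.43*0.87*0.26 + 0.32*0.13*0.74 + 0.61*0.13*0.26
        = 0.051504 + 0.097266 + 0.030784 + 0.020618 = 0.200172
Keeping only the burnt toast-present terms gives 0.117884, so
  P(burnt toast | detector) = 0.117884 / 0.200172 ≈ 0.589

With the extra evidence:
P(detector | actual fire) = 0.32×0.74 + 0.61×0.26 = 0.236800 + 0.158600 = 0.395400
Restricting to configurations with burnt toast present: 0.61×0.26 = 0.158600.
P(burnt toast | detector, actual fire) = 0.158600 / 0.395400 ≈ 0.401
— actual fire explains away the evidence for burnt toast.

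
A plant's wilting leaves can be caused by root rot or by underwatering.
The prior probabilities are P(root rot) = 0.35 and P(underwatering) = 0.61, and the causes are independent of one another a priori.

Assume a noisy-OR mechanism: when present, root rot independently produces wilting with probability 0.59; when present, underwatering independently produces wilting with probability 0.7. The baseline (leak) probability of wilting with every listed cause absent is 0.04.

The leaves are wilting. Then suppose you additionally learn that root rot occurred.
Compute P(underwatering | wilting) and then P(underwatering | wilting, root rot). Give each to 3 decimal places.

Under noisy-OR, P(wilting | causes) = 1 − (1−0.04)·∏(1−qᵢ) over the active causes.
For the numerator, keep only underwatering=true terms: 0.282308 + 0.188290 = 0.470598
Denominator P(wilting): 0.04×0.65×0.39 + 0.712×0.65×0.61 + 0.6064×0.35×0.39 + 0.88192×0.35×0.61 = 0.563512
P(underwatering | wilting) = 0.470598/0.563512 ≈ 0.835

Now condition on the additional information:
P(wilting | root rot) = 0.6064·0.39 + 0.88192·0.61 = 0.236496 + 0.537971 = 0.774467
The underwatering-present share is 0.88192·0.61 = 0.537971.
So P(underwatering | wilting, root rot) = 0.537971/0.774467 ≈ 0.695.
Conditioning on root rot lowers the posterior on underwatering: the classic explaining-away effect in a common-effect structure.

P(underwatering | wilting) ≈ 0.835; P(underwatering | wilting, root rot) ≈ 0.695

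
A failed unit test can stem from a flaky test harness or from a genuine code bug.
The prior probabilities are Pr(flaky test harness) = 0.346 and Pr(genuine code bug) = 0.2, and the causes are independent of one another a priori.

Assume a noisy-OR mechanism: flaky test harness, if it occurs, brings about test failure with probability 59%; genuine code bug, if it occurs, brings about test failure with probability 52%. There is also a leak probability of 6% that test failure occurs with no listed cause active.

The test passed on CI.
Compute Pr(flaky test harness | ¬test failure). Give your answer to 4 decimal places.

Under noisy-OR, P(test failure | causes) = 1 − (1−0.06)·∏(1−qᵢ) over the active causes.
P(¬test failure) = 0.94*0.654*0.8 + 0.4512*0.654*0.2 + 0.3854*0.346*0.8 + 0.184992*0.346*0.2 = 0.491808 + 0.059017 + 0.106679 + 0.012801 = 0.670305
Of this, 0.119480 comes from 0.106679 + 0.012801 (the flaky test harness=true cases).
Hence the posterior is 0.119480/0.670305 ≈ 0.1782.

Pr(flaky test harness | ¬test failure) ≈ 0.1782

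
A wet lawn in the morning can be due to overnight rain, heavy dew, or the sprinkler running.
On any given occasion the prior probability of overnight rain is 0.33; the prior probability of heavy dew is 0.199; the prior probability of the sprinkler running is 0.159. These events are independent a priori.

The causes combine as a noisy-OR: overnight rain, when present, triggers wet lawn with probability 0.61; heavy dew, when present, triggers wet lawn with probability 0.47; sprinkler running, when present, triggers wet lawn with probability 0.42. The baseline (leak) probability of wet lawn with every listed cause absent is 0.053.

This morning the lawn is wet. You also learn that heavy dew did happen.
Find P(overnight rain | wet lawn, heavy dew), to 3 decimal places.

P(overnight rain | wet lawn, heavy dew) ≈ 0.431

Under noisy-OR, P(wet lawn | causes) = 1 − (1−0.053)·∏(1−qᵢ) over the active causes.
P(wet lawn | heavy dew) = 0.49809·0.67·0.841 + 0.708892·0.67·0.159 + 0.804255·0.33·0.841 + 0.886468·0.33·0.159 = 0.280659 + 0.075518 + 0.223205 + 0.046513 = 0.625895
The overnight rain-present share is 0.223205 + 0.046513 = 0.269718.
Hence the posterior is 0.269718/0.625895 ≈ 0.431.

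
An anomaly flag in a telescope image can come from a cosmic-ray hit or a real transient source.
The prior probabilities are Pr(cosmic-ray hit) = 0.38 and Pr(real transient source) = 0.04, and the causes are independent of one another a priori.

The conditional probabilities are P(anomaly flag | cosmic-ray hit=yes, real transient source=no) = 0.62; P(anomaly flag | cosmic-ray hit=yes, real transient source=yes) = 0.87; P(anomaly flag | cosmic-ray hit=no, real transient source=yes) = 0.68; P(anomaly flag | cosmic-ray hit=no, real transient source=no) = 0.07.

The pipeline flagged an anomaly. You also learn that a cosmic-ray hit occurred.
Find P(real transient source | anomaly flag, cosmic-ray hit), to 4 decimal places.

Numerator (weight on configurations with real transient source): 0.87×0.04 = 0.034800
The normalizing constant is 0.62×0.96 + 0.87×0.04 = 0.630000
Posterior = 0.034800 / 0.630000 ≈ 0.0552

P(real transient source | anomaly flag, cosmic-ray hit) ≈ 0.0552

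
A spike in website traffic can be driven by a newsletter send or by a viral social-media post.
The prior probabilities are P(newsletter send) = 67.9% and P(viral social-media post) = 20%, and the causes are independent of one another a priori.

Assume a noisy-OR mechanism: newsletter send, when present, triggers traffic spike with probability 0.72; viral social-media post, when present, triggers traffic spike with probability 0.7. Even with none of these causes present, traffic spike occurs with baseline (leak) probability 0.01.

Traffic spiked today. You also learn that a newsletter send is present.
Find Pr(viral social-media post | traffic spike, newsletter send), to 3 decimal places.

Under noisy-OR, P(traffic spike | causes) = 1 − (1−0.01)·∏(1−qᵢ) over the active causes.
Sum P(traffic spike|·) weighted by the priors over both values of viral social-media post:
  P(traffic spike | newsletter send) = 0.7228×0.8 + 0.91684×0.2
        = 0.578240 + 0.183368 = 0.761608
The terms with viral social-media post present sum to 0.183368, so
  P(viral social-media post | traffic spike, newsletter send) = 0.183368 / 0.761608 ≈ 0.241

Pr(viral social-media post | traffic spike, newsletter send) ≈ 0.241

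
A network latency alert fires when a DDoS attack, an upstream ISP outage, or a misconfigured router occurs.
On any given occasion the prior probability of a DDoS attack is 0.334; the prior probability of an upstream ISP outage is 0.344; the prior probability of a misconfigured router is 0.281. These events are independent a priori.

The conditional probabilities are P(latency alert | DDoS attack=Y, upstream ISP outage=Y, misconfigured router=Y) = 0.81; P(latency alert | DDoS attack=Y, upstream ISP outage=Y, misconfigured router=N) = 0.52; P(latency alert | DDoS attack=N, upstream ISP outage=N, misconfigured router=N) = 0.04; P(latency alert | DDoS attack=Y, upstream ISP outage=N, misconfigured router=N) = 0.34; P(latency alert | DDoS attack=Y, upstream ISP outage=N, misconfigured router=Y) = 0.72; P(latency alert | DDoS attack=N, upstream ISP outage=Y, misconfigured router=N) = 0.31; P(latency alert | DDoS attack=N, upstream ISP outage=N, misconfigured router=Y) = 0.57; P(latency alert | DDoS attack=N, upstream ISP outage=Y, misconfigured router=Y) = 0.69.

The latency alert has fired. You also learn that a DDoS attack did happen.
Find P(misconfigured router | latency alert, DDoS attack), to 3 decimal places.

P(misconfigured router | latency alert, DDoS attack) ≈ 0.422

Weight on misconfigured router=true, given the evidence: 0.132722 + 0.078298 = 0.211020
Denominator P(latency alert | DDoS attack): 0.34·0.656·0.719 + 0.72·0.656·0.281 + 0.52·0.344·0.719 + 0.81·0.344·0.281 = 0.500001
P(misconfigured router | latency alert, DDoS attack) = 0.211020/0.500001 ≈ 0.422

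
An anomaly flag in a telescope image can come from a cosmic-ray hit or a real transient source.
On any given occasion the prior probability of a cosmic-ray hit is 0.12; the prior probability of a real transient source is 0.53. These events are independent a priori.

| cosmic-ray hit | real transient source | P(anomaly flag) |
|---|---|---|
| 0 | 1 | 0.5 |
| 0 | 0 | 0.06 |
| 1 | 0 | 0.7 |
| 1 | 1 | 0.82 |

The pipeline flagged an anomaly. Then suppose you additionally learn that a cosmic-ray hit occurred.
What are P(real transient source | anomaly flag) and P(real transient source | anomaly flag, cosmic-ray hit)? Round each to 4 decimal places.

For the numerator, keep only real transient source=true terms: 0.233200 + 0.052152 = 0.285352
Normalizer over all consistent configurations: 0.06·0.88·0.47 + 0.5·0.88·0.53 + 0.7·0.12·0.47 + 0.82·0.12·0.53 = 0.349648
P(real transient source | anomaly flag) = 0.285352/0.349648 ≈ 0.8161

With the extra evidence:
Sum P(anomaly flag|·) weighted by the priors over both values of real transient source:
  P(anomaly flag | cosmic-ray hit) = 0.7·0.47 + 0.82·0.53
        = 0.329000 + 0.434600 = 0.763600
The terms with real transient source present sum to 0.434600, so
  P(real transient source | anomaly flag, cosmic-ray hit) = 0.434600 / 0.763600 ≈ 0.5691
— cosmic-ray hit explains away the evidence for real transient source.

P(real transient source | anomaly flag) ≈ 0.8161; P(real transient source | anomaly flag, cosmic-ray hit) ≈ 0.5691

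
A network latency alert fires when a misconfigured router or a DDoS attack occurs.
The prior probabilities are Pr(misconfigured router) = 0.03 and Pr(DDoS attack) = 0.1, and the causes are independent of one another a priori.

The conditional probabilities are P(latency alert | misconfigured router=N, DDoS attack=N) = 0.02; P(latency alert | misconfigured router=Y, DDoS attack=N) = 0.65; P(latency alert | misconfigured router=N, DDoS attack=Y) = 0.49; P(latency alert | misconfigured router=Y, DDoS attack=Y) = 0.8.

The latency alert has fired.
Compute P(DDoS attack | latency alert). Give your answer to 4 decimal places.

Enumerate the 4 (misconfigured router, DDoS attack) configurations and weight by the priors:
  P(latency alert) = 0.02*0.97*0.9 + 0.49*0.97*0.1 + 0.65*0.03*0.9 + 0.8*0.03*0.1
        = 0.017460 + 0.047530 + 0.017550 + 0.002400 = 0.084940
Keeping only the DDoS attack-present terms gives 0.049930, so
  P(DDoS attack | latency alert) = 0.049930 / 0.084940 ≈ 0.5878

P(DDoS attack | latency alert) ≈ 0.5878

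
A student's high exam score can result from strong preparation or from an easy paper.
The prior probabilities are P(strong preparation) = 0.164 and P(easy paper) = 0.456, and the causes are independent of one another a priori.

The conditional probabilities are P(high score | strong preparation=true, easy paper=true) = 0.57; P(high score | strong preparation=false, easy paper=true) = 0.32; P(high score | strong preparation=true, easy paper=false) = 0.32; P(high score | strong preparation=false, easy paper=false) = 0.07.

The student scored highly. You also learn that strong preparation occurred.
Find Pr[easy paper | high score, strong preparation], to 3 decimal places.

By total probability over both values of easy paper:
  P(high score | strong preparation) = 0.32·0.544 + 0.57·0.456
        = 0.174080 + 0.259920 = 0.434000
Keeping only the easy paper-present terms gives 0.259920, so
  P(easy paper | high score, strong preparation) = 0.259920 / 0.434000 ≈ 0.599

Pr[easy paper | high score, strong preparation] ≈ 0.599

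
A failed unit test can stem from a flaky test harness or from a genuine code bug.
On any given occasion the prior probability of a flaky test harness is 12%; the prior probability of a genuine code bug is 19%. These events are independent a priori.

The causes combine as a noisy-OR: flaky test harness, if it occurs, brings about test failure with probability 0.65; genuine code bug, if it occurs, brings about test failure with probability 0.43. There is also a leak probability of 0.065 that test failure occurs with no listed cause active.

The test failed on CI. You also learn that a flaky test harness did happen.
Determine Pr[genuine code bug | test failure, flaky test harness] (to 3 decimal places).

Pr[genuine code bug | test failure, flaky test harness] ≈ 0.221

Under noisy-OR, P(test failure | causes) = 1 − (1−0.065)·∏(1−qᵢ) over the active causes.
For the numerator, keep only genuine code bug=true terms: 0.813468·0.19 = 0.154559
The normalizing constant is 0.67275·0.81 + 0.813468·0.19 = 0.699487
P(genuine code bug | test failure, flaky test harness) = 0.154559/0.699487 ≈ 0.221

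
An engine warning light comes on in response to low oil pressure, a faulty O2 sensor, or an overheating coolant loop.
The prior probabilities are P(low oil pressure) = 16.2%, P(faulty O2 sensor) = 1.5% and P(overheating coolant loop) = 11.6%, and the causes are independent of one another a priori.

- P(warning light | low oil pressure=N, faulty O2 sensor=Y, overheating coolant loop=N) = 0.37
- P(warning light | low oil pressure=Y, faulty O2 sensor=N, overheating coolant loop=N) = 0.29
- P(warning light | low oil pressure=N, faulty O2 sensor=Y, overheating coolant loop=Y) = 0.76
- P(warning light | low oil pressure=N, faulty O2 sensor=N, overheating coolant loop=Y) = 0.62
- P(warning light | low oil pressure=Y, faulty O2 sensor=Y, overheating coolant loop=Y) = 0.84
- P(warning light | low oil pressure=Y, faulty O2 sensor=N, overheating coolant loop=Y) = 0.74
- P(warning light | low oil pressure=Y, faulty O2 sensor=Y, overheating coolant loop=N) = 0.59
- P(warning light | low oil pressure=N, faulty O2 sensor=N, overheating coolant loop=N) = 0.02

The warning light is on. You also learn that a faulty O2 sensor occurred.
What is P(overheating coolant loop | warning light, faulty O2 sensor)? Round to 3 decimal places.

Sum P(warning light|·) weighted by the priors over the 4 (low oil pressure, overheating coolant loop) configurations:
  P(warning light | faulty O2 sensor) = 0.37·0.838·0.884 + 0.76·0.838·0.116 + 0.59·0.162·0.884 + 0.84·0.162·0.116
        = 0.274093 + 0.073878 + 0.084493 + 0.015785 = 0.448249
Configurations with overheating coolant loop contribute 0.089663, so
  P(overheating coolant loop | warning light, faulty O2 sensor) = 0.089663 / 0.448249 ≈ 0.200

P(overheating coolant loop | warning light, faulty O2 sensor) ≈ 0.200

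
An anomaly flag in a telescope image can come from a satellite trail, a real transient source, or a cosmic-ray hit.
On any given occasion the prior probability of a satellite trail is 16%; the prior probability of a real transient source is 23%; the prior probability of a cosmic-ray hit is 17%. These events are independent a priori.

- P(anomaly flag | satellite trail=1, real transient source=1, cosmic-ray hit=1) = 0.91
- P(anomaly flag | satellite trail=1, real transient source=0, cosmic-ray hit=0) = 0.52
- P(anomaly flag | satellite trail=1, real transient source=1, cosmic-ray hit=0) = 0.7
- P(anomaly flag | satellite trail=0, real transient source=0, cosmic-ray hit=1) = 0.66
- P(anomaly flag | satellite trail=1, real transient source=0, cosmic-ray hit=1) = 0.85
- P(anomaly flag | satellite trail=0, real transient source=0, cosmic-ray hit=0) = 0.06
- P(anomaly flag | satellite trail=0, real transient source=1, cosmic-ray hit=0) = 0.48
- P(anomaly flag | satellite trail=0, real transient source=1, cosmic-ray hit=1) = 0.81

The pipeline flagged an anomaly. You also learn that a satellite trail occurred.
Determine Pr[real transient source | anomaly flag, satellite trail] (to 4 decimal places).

Pr[real transient source | anomaly flag, satellite trail] ≈ 0.2761

P(anomaly flag | satellite trail) = 0.52*0.77*0.83 + 0.85*0.77*0.17 + 0.7*0.23*0.83 + 0.91*0.23*0.17 = 0.332332 + 0.111265 + 0.133630 + 0.035581 = 0.612808
Of this, 0.169211 comes from 0.133630 + 0.035581 (the real transient source=true cases).
Hence the posterior is 0.169211/0.612808 ≈ 0.2761.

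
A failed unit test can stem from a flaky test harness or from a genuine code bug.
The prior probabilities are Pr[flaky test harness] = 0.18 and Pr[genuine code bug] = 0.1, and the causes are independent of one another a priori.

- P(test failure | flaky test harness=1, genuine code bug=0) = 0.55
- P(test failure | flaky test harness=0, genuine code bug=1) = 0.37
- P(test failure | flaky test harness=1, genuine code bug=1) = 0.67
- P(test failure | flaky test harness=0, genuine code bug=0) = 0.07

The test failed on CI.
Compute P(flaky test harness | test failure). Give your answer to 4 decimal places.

P(test failure) = 0.07×0.82×0.9 + 0.37×0.82×0.1 + 0.55×0.18×0.9 + 0.67×0.18×0.1 = 0.051660 + 0.030340 + 0.089100 + 0.012060 = 0.183160
Restricting to configurations with flaky test harness present: 0.089100 + 0.012060 = 0.101160.
Hence the posterior is 0.101160/0.183160 ≈ 0.5523.

P(flaky test harness | test failure) ≈ 0.5523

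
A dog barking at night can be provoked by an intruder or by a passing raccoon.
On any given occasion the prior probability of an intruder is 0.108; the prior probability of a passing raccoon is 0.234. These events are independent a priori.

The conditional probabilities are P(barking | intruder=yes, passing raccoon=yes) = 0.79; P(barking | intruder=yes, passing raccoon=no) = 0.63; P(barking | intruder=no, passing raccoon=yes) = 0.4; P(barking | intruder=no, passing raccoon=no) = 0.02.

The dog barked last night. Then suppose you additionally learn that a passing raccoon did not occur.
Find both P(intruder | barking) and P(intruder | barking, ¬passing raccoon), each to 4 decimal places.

For the numerator, keep only intruder=true terms: 0.052119 + 0.019965 = 0.072084
The normalizing constant is 0.02·0.892·0.766 + 0.4·0.892·0.234 + 0.63·0.108·0.766 + 0.79·0.108·0.234 = 0.169240
P(intruder | barking) = 0.072084/0.169240 ≈ 0.4259

Now condition on the additional information:
Weight on intruder=true, given the evidence: 0.63×0.108 = 0.068040
Denominator P(barking | ¬passing raccoon): 0.02×0.892 + 0.63×0.108 = 0.085880
P(intruder | barking, ¬passing raccoon) = 0.068040/0.085880 ≈ 0.7923

P(intruder | barking) ≈ 0.4259; P(intruder | barking, ¬passing raccoon) ≈ 0.7923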